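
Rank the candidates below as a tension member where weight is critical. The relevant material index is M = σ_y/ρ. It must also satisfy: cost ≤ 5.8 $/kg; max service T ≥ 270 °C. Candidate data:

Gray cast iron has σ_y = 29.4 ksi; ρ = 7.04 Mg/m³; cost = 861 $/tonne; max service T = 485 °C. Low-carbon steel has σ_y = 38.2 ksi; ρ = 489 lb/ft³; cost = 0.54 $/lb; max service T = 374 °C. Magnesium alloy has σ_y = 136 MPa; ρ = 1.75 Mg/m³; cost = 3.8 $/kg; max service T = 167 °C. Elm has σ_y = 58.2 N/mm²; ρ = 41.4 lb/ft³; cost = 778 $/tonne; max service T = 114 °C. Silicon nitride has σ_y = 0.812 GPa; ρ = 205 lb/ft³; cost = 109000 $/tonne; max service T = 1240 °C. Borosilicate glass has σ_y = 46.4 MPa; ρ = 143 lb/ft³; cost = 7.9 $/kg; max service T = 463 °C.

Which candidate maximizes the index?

low-carbon steel

Screen on constraints: cost ≤ 5.8 $/kg; max service T ≥ 270 °C. Survivors: gray cast iron, low-carbon steel.
After converting to SI:
  gray cast iron: σ_y = 202.7 MPa, ρ = 7040 kg/m³
  low-carbon steel: σ_y = 263.4 MPa, ρ = 7833 kg/m³
  low-carbon steel: M = 33.6 kN·m/kg
  gray cast iron: M = 28.8 kN·m/kg
Low-carbon steel ranks first.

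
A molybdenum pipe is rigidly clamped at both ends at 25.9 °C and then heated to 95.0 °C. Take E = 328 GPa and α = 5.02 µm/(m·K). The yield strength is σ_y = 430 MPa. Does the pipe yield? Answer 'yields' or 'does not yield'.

does not yield

ΔT = 69.10 K. Constrained thermal stress σ = E·α·ΔT = 328.0×10³ MPa × 5.02×10⁻⁶ × 69.10 = 114 MPa (compressive).
Compare to σ_y = 430 MPa: σ < σ_y, so it does not yield.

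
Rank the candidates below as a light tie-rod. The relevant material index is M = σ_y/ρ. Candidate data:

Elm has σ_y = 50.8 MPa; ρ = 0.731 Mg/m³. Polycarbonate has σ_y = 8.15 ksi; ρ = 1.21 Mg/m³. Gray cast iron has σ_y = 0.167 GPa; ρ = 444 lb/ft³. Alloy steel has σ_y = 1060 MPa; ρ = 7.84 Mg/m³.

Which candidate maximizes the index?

alloy steel

Normalizing units and computing the index:
  elm: σ_y = 50.80 MPa, ρ = 731.0 kg/m³
  polycarbonate: σ_y = 56.19 MPa, ρ = 1210 kg/m³
  gray cast iron: σ_y = 167.0 MPa, ρ = 7112 kg/m³
  alloy steel: σ_y = 1060 MPa, ρ = 7840 kg/m³
  alloy steel: M = 135 kN·m/kg
  elm: M = 69.5 kN·m/kg
  polycarbonate: M = 46.4 kN·m/kg
  gray cast iron: M = 23.5 kN·m/kg
Highest index: alloy steel.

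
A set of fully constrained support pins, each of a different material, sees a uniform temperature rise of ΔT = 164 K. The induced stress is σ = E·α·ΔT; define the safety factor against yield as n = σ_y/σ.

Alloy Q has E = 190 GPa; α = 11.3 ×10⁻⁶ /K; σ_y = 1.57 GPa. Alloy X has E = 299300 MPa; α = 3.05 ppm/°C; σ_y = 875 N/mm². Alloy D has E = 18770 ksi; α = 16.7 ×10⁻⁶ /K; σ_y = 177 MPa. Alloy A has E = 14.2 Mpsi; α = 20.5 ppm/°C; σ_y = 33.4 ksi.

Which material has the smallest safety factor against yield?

alloy D

Per material, after unit conversion:
  alloy Q: E = 190.0, α = 11.3, σ_y = 1570 → σ = 352 MPa, n = 4.46
  alloy X: E = 299.3, α = 3.05, σ_y = 875.0 → σ = 150 MPa, n = 5.84
  alloy D: E = 129.4, α = 16.7, σ_y = 177.0 → σ = 354 MPa, n = 0.499
  alloy A: E = 97.91, α = 20.5, σ_y = 230.3 → σ = 329 MPa, n = 0.700
Smallest n: alloy D with n = 0.499.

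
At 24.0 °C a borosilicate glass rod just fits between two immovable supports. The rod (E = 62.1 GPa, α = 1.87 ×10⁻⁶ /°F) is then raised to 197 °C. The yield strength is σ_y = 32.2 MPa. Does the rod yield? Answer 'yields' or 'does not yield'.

α = 1.87×10⁻⁶/°F × 9/5 = 3.37×10⁻⁶/K.
ΔT = 173.0 K. Constrained thermal stress σ = E·α·ΔT = 62.10×10³ MPa × 3.37×10⁻⁶ × 173.0 = 36.2 MPa (compressive).
Compare to σ_y = 32.2 MPa: σ ≥ σ_y, so it yields.

yields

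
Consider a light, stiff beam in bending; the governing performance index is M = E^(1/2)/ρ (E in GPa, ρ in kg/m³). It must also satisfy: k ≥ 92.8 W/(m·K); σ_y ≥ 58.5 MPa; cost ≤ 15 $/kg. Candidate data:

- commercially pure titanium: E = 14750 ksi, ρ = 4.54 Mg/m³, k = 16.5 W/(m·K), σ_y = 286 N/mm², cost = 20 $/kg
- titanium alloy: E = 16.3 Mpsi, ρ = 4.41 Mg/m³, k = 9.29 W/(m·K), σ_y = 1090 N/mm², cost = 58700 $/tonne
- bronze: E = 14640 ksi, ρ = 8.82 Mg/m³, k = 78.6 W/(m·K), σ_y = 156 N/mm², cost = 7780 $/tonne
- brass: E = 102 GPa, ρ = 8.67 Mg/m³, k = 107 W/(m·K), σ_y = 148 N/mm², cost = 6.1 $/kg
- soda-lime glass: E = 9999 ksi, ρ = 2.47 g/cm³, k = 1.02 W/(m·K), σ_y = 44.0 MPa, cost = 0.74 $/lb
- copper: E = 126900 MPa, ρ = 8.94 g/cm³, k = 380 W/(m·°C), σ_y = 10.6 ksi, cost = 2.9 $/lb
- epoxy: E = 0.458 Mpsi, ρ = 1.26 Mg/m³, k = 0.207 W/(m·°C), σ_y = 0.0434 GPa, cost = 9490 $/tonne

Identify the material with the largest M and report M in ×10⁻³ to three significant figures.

copper, M = 1.26×10⁻³

Screen on constraints: k ≥ 92.8 W/(m·K); σ_y ≥ 58.5 MPa; cost ≤ 15 $/kg. Survivors: brass, copper.
In SI units:
  brass: E = 102.0 GPa, ρ = 8670 kg/m³
  copper: E = 126.9 GPa, ρ = 8940 kg/m³
  copper: M = 1.26×10⁻³
  brass: M = 1.16×10⁻³
Copper has the largest M.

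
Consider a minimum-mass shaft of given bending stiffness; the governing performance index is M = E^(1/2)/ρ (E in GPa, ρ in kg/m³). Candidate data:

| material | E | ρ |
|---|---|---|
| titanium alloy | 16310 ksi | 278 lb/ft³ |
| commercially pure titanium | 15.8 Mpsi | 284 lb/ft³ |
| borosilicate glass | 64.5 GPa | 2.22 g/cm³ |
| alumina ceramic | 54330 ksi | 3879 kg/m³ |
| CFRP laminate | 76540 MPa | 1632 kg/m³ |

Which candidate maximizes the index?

CFRP laminate

Convert each candidate to consistent units, then evaluate M:
  titanium alloy: E = 112.5 GPa, ρ = 4453 kg/m³
  commercially pure titanium: E = 108.9 GPa, ρ = 4549 kg/m³
  borosilicate glass: E = 64.50 GPa, ρ = 2220 kg/m³
  alumina ceramic: E = 374.6 GPa, ρ = 3879 kg/m³
  CFRP laminate: E = 76.54 GPa, ρ = 1632 kg/m³
  CFRP laminate: M = 5.36×10⁻³
  alumina ceramic: M = 4.99×10⁻³
  borosilicate glass: M = 3.62×10⁻³
  titanium alloy: M = 2.38×10⁻³
  commercially pure titanium: M = 2.29×10⁻³
CFRP laminate ranks first.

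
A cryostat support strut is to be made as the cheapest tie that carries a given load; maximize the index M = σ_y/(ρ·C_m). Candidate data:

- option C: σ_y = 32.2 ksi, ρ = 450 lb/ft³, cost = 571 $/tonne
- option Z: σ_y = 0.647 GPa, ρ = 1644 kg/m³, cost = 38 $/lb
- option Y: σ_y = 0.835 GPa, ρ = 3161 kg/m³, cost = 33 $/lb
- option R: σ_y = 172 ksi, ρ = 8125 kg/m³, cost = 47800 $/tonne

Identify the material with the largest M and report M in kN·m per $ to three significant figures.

option C, M = 53.9 kN·m per $

Convert each candidate to consistent units, then evaluate M:
  option C: σ_y = 222.0 MPa, ρ = 7208 kg/m³, cost = 0.5710 $/kg
  option Z: σ_y = 647.0 MPa, ρ = 1644 kg/m³, cost = 83.77 $/kg
  option Y: σ_y = 835.0 MPa, ρ = 3161 kg/m³, cost = 72.75 $/kg
  option R: σ_y = 1186 MPa, ρ = 8125 kg/m³, cost = 47.80 $/kg
  option C: M = 53.9 kN·m per $
  option Z: M = 4.70 kN·m per $
  option Y: M = 3.63 kN·m per $
  option R: M = 3.05 kN·m per $
Highest index: option C.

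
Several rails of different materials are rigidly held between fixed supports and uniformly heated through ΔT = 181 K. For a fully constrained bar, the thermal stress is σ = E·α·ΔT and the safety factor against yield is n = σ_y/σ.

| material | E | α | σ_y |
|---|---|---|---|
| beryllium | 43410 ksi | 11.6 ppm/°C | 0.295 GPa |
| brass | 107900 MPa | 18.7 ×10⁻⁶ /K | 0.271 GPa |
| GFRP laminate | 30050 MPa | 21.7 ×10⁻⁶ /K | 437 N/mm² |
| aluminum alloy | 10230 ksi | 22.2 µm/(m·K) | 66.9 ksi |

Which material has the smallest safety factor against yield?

With everything in SI (GPa, ×10⁻⁶/K, MPa):
  beryllium: E = 299.3, α = 11.6, σ_y = 295.0 → σ = 628 MPa, n = 0.469
  brass: E = 107.9, α = 18.7, σ_y = 271.0 → σ = 365 MPa, n = 0.742
  GFRP laminate: E = 30.05, α = 21.7, σ_y = 437.0 → σ = 118 MPa, n = 3.70
  aluminum alloy: E = 70.53, α = 22.2, σ_y = 461.3 → σ = 283 MPa, n = 1.63
Smallest n: beryllium with n = 0.469.

beryllium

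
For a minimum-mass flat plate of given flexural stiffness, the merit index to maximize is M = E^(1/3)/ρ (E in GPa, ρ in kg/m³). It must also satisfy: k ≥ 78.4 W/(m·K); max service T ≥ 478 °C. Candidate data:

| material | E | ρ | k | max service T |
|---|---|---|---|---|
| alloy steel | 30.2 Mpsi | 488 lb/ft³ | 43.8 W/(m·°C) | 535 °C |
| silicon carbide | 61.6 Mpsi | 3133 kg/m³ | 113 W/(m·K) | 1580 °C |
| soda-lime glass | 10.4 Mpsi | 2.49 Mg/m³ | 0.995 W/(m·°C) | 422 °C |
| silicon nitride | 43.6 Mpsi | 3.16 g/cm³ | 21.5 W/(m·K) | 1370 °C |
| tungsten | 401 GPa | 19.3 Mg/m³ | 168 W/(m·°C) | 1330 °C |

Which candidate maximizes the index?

Screen on constraints: k ≥ 78.4 W/(m·K); max service T ≥ 478 °C. Survivors: silicon carbide, tungsten.
After converting to SI:
  silicon carbide: E = 424.7 GPa, ρ = 3133 kg/m³
  tungsten: E = 401.0 GPa, ρ = 19300 kg/m³
  silicon carbide: M = 2.40×10⁻³
  tungsten: M = 0.382×10⁻³
The maximum is for silicon carbide.

silicon carbide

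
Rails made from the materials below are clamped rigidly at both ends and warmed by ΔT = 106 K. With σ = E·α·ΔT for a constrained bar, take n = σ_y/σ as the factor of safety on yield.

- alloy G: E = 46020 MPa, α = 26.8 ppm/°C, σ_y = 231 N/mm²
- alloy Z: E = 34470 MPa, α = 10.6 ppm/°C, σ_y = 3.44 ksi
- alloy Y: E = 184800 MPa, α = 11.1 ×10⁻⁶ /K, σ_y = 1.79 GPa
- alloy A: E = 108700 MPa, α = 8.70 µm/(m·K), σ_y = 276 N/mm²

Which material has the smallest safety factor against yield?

In consistent units (E in GPa, α in ×10⁻⁶/K, σ_y in MPa):
  alloy G: E = 46.02, α = 26.8, σ_y = 231.0 → σ = 131 MPa, n = 1.77
  alloy Z: E = 34.47, α = 10.6, σ_y = 23.72 → σ = 38.7 MPa, n = 0.612
  alloy Y: E = 184.8, α = 11.1, σ_y = 1790 → σ = 217 MPa, n = 8.23
  alloy A: E = 108.7, α = 8.70, σ_y = 276.0 → σ = 100 MPa, n = 2.75
The minimum is alloy Z at n = 0.612.

alloy Z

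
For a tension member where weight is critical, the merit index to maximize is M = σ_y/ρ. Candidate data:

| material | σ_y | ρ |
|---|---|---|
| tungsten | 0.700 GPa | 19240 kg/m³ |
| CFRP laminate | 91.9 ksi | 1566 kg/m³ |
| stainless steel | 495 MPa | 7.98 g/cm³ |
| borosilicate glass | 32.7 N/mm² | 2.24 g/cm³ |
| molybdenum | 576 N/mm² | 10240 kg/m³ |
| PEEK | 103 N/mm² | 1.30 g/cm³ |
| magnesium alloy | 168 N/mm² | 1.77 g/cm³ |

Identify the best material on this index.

Convert each candidate to consistent units, then evaluate M:
  tungsten: σ_y = 700.0 MPa, ρ = 19240 kg/m³
  CFRP laminate: σ_y = 633.6 MPa, ρ = 1566 kg/m³
  stainless steel: σ_y = 495.0 MPa, ρ = 7980 kg/m³
  borosilicate glass: σ_y = 32.70 MPa, ρ = 2240 kg/m³
  molybdenum: σ_y = 576.0 MPa, ρ = 10240 kg/m³
  PEEK: σ_y = 103.0 MPa, ρ = 1300 kg/m³
  magnesium alloy: σ_y = 168.0 MPa, ρ = 1770 kg/m³
  CFRP laminate: M = 405 kN·m/kg
  magnesium alloy: M = 94.9 kN·m/kg
  PEEK: M = 79.2 kN·m/kg
  stainless steel: M = 62.0 kN·m/kg
  molybdenum: M = 56.2 kN·m/kg
  tungsten: M = 36.4 kN·m/kg
  borosilicate glass: M = 14.6 kN·m/kg
CFRP laminate ranks first.

CFRP laminate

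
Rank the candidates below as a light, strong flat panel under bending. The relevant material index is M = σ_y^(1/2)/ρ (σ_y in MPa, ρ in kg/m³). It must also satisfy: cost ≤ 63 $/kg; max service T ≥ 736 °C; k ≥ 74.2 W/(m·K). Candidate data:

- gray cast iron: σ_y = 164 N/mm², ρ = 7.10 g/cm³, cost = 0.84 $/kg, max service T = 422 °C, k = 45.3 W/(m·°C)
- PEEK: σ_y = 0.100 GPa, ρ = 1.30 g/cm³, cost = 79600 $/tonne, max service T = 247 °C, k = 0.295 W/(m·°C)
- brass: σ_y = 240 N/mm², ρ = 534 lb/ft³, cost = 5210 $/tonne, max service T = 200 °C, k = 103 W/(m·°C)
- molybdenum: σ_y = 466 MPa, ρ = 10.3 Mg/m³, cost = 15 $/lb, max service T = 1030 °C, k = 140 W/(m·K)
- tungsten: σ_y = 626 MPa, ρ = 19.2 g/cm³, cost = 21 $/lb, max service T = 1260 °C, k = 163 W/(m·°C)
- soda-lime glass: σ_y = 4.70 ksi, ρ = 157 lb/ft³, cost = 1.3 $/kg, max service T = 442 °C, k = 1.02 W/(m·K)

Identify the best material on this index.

molybdenum

Screen on constraints: cost ≤ 63 $/kg; max service T ≥ 736 °C; k ≥ 74.2 W/(m·K). Survivors: molybdenum, tungsten.
After converting to SI:
  molybdenum: σ_y = 466.0 MPa, ρ = 10300 kg/m³
  tungsten: σ_y = 626.0 MPa, ρ = 19200 kg/m³
  molybdenum: M = 2.10×10⁻³
  tungsten: M = 1.30×10⁻³
Highest index: molybdenum.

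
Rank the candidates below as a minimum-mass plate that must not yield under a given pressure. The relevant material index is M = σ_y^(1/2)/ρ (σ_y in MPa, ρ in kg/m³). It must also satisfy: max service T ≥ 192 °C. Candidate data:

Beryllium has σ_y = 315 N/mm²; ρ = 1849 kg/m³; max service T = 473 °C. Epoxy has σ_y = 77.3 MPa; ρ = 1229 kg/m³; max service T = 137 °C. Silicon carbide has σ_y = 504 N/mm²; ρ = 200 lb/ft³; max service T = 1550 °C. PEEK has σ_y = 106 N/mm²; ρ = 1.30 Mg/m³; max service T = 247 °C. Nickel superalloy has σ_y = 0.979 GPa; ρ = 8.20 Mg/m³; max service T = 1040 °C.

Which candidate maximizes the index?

Screen on constraints: max service T ≥ 192 °C. Survivors: beryllium, silicon carbide, PEEK, nickel superalloy.
Convert each candidate to consistent units, then evaluate M:
  beryllium: σ_y = 315.0 MPa, ρ = 1849 kg/m³
  silicon carbide: σ_y = 504.0 MPa, ρ = 3204 kg/m³
  PEEK: σ_y = 106.0 MPa, ρ = 1300 kg/m³
  nickel superalloy: σ_y = 979.0 MPa, ρ = 8200 kg/m³
  beryllium: M = 9.60×10⁻³
  PEEK: M = 7.92×10⁻³
  silicon carbide: M = 7.01×10⁻³
  nickel superalloy: M = 3.82×10⁻³
Beryllium has the largest M.

beryllium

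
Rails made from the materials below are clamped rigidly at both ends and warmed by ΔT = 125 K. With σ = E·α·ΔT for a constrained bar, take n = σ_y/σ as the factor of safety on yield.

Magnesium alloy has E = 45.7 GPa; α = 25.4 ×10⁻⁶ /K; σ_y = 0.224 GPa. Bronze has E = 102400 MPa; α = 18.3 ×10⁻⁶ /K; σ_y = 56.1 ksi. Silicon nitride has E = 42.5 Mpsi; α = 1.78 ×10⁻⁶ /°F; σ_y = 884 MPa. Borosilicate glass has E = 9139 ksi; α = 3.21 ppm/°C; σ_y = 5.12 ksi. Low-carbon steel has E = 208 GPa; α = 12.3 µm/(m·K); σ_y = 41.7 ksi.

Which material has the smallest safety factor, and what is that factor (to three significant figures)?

Per material, after unit conversion:
  magnesium alloy: E = 45.70, α = 25.4, σ_y = 224.0 → σ = 145 MPa, n = 1.54
  bronze: E = 102.4, α = 18.3, σ_y = 386.8 → σ = 234 MPa, n = 1.65
  silicon nitride: E = 293.0, α = 3.20, σ_y = 884.0 → σ = 117 MPa, n = 7.53
  borosilicate glass: E = 63.01, α = 3.21, σ_y = 35.30 → σ = 25.3 MPa, n = 1.40
  low-carbon steel: E = 208.0, α = 12.3, σ_y = 287.5 → σ = 320 MPa, n = 0.899
Smallest n: low-carbon steel with n = 0.899.

low-carbon steel, n = 0.899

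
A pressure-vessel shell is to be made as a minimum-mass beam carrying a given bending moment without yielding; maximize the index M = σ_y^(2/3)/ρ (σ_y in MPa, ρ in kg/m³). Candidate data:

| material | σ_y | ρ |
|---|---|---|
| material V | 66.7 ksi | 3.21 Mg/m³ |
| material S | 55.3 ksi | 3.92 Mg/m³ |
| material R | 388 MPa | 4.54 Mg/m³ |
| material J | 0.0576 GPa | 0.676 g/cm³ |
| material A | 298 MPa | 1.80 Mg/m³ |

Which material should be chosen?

Putting every candidate on a common basis:
  material V: σ_y = 459.9 MPa, ρ = 3210 kg/m³
  material S: σ_y = 381.3 MPa, ρ = 3920 kg/m³
  material R: σ_y = 388.0 MPa, ρ = 4540 kg/m³
  material J: σ_y = 57.60 MPa, ρ = 676.0 kg/m³
  material A: σ_y = 298.0 MPa, ρ = 1800 kg/m³
  material A: M = 24.8×10⁻³
  material J: M = 22.1×10⁻³
  material V: M = 18.6×10⁻³
  material S: M = 13.4×10⁻³
  material R: M = 11.7×10⁻³
The maximum is for material A.

material A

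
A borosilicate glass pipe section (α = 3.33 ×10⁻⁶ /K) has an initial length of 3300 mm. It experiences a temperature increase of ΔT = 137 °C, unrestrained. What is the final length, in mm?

ΔL = α·L₀·ΔT = 3.33×10⁻⁶ × 3300 mm × 137.0 K = 1.51 mm.
L = L₀ + ΔL = 3300 + 1.51 = 3301.5 mm.

3301.5 mm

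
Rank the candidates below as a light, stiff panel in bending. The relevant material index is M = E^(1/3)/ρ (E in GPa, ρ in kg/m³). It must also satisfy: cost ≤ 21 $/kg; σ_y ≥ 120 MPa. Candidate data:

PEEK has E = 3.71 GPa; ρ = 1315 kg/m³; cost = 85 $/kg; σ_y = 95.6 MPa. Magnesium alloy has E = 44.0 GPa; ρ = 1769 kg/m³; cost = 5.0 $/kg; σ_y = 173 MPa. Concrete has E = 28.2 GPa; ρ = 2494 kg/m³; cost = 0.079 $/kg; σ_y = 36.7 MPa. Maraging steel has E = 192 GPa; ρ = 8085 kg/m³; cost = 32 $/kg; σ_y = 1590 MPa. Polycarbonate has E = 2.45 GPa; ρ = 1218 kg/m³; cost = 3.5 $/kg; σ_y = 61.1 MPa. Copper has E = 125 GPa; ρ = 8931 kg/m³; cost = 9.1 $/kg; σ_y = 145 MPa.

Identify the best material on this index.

Screen on constraints: cost ≤ 21 $/kg; σ_y ≥ 120 MPa. Survivors: magnesium alloy, copper.
Computing M directly (units already consistent):
  magnesium alloy: M = 2.00×10⁻³
  copper: M = 0.560×10⁻³
Magnesium alloy has the largest M.

magnesium alloy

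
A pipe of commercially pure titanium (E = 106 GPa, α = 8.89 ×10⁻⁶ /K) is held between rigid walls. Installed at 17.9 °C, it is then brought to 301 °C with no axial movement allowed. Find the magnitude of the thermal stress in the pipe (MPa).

ΔT = 283.1 K. Constrained thermal stress σ = E·α·ΔT = 106.0×10³ MPa × 8.89×10⁻⁶ × 283.1 = 267 MPa (compressive).

267 MPa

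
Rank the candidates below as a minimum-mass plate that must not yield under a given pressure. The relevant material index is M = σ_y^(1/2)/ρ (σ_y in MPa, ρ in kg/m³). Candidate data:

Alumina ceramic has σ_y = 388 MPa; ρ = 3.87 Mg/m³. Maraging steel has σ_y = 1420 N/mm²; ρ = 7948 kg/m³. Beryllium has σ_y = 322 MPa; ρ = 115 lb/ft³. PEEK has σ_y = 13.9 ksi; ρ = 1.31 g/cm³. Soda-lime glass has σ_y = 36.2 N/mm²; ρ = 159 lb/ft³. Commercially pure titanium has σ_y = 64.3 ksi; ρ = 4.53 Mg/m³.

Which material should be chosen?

Convert each candidate to consistent units, then evaluate M:
  alumina ceramic: σ_y = 388.0 MPa, ρ = 3870 kg/m³
  maraging steel: σ_y = 1420 MPa, ρ = 7948 kg/m³
  beryllium: σ_y = 322.0 MPa, ρ = 1842 kg/m³
  PEEK: σ_y = 95.84 MPa, ρ = 1310 kg/m³
  soda-lime glass: σ_y = 36.20 MPa, ρ = 2547 kg/m³
  commercially pure titanium: σ_y = 443.3 MPa, ρ = 4530 kg/m³
  beryllium: M = 9.74×10⁻³
  PEEK: M = 7.47×10⁻³
  alumina ceramic: M = 5.09×10⁻³
  maraging steel: M = 4.74×10⁻³
  commercially pure titanium: M = 4.65×10⁻³
  soda-lime glass: M = 2.36×10⁻³
Beryllium has the largest M.

beryllium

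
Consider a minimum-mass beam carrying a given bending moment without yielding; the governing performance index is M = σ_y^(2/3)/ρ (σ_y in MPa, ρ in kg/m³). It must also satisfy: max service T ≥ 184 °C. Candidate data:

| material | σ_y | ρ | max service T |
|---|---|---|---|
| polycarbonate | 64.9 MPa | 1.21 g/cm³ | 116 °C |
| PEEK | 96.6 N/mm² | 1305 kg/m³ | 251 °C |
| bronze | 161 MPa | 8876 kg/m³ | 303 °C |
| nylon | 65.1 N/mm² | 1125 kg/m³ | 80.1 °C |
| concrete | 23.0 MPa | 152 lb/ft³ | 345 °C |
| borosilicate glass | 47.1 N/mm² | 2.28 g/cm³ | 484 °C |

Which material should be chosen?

PEEK

Screen on constraints: max service T ≥ 184 °C. Survivors: PEEK, bronze, concrete, borosilicate glass.
Normalizing units and computing the index:
  PEEK: σ_y = 96.60 MPa, ρ = 1305 kg/m³
  bronze: σ_y = 161.0 MPa, ρ = 8876 kg/m³
  concrete: σ_y = 23.00 MPa, ρ = 2435 kg/m³
  borosilicate glass: σ_y = 47.10 MPa, ρ = 2280 kg/m³
  PEEK: M = 16.1×10⁻³
  borosilicate glass: M = 5.72×10⁻³
  bronze: M = 3.33×10⁻³
  concrete: M = 3.32×10⁻³
PEEK has the largest M.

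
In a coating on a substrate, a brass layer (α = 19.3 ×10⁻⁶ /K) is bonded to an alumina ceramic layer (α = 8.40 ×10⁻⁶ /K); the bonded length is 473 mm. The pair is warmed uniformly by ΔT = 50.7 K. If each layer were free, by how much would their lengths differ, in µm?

Δα = |19.3 − 8.40|×10⁻⁶/K = 10.9×10⁻⁶/K.
ΔL_mismatch = Δα·L·ΔT = 10.9×10⁻⁶ × 473.0 mm × 50.7 K = 261 µm.

261 µm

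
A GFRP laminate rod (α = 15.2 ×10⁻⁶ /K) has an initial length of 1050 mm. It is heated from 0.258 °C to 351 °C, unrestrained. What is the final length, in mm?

1055.6 mm

ΔT = 351 − 0.258 = 350.7 K.
ΔL = α·L₀·ΔT = 15.2×10⁻⁶ × 1050 mm × 350.7 K = 5.60 mm.
L = L₀ + ΔL = 1050 + 5.60 = 1055.6 mm.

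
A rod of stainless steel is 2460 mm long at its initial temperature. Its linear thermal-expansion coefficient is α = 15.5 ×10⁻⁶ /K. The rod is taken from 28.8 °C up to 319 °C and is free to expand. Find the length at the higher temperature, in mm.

ΔT = 319 − 28.8 = 290.2 K.
ΔL = α·L₀·ΔT = 15.5×10⁻⁶ × 2460 mm × 290.2 K = 11.1 mm.
L = L₀ + ΔL = 2460 + 11.1 = 2471.1 mm.

2471.1 mm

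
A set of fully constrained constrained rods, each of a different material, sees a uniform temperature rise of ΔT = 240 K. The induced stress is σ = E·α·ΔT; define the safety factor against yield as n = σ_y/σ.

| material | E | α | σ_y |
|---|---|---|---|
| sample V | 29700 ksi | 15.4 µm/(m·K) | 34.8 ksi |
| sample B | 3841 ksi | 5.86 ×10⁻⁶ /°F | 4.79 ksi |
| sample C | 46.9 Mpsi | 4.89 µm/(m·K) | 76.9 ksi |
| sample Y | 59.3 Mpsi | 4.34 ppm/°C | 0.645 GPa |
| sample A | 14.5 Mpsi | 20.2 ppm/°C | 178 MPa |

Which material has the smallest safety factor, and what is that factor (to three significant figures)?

sample V, n = 0.317

In consistent units (E in GPa, α in ×10⁻⁶/K, σ_y in MPa):
  sample V: E = 204.8, α = 15.4, σ_y = 239.9 → σ = 757 MPa, n = 0.317
  sample B: E = 26.48, α = 10.5, σ_y = 33.03 → σ = 67.0 MPa, n = 0.493
  sample C: E = 323.4, α = 4.89, σ_y = 530.2 → σ = 380 MPa, n = 1.40
  sample Y: E = 408.9, α = 4.34, σ_y = 645.0 → σ = 426 MPa, n = 1.51
  sample A: E = 99.97, α = 20.2, σ_y = 178.0 → σ = 485 MPa, n = 0.367
The minimum is sample V at n = 0.317.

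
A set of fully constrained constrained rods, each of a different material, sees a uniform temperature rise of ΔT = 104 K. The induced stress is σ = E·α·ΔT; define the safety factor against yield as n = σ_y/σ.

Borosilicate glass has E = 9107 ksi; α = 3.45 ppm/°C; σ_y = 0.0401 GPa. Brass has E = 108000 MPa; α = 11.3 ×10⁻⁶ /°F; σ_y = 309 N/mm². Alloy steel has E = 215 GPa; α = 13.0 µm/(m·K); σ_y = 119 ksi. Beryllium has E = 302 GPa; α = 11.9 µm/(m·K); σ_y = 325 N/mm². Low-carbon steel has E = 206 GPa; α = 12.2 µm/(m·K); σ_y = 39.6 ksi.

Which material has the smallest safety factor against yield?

beryllium

In consistent units (E in GPa, α in ×10⁻⁶/K, σ_y in MPa):
  borosilicate glass: E = 62.79, α = 3.45, σ_y = 40.10 → σ = 22.5 MPa, n = 1.78
  brass: E = 108.0, α = 20.3, σ_y = 309.0 → σ = 228 MPa, n = 1.35
  alloy steel: E = 215.0, α = 13.0, σ_y = 820.5 → σ = 291 MPa, n = 2.82
  beryllium: E = 302.0, α = 11.9, σ_y = 325.0 → σ = 374 MPa, n = 0.870
  low-carbon steel: E = 206.0, α = 12.2, σ_y = 273.0 → σ = 261 MPa, n = 1.04
The minimum is beryllium at n = 0.870.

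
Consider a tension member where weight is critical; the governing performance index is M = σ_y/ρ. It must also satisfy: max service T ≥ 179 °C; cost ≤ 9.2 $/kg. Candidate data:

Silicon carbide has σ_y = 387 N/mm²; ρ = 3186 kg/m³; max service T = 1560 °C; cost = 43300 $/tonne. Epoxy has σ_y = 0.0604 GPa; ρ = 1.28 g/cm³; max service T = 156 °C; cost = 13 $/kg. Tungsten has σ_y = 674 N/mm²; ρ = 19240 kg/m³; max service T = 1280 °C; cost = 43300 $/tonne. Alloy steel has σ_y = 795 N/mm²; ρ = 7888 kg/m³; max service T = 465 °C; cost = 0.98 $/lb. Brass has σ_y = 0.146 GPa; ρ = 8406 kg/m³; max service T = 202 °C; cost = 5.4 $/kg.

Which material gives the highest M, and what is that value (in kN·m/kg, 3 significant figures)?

alloy steel, M = 101 kN·m/kg

Screen on constraints: max service T ≥ 179 °C; cost ≤ 9.2 $/kg. Survivors: alloy steel, brass.
Convert each candidate to consistent units, then evaluate M:
  alloy steel: σ_y = 795.0 MPa, ρ = 7888 kg/m³
  brass: σ_y = 146.0 MPa, ρ = 8406 kg/m³
  alloy steel: M = 101 kN·m/kg
  brass: M = 17.4 kN·m/kg
Highest index: alloy steel.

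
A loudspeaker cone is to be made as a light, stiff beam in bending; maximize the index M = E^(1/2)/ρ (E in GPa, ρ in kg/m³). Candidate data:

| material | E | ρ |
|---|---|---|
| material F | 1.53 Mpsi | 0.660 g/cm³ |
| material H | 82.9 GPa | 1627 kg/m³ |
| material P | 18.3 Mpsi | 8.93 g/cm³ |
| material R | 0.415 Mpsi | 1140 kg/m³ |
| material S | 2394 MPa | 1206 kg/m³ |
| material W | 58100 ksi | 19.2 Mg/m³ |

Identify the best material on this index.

In SI units:
  material F: E = 10.55 GPa, ρ = 660.0 kg/m³
  material H: E = 82.90 GPa, ρ = 1627 kg/m³
  material P: E = 126.2 GPa, ρ = 8930 kg/m³
  material R: E = 2.861 GPa, ρ = 1140 kg/m³
  material S: E = 2.394 GPa, ρ = 1206 kg/m³
  material W: E = 400.6 GPa, ρ = 19200 kg/m³
  material H: M = 5.60×10⁻³
  material F: M = 4.92×10⁻³
  material R: M = 1.48×10⁻³
  material S: M = 1.28×10⁻³
  material P: M = 1.26×10⁻³
  material W: M = 1.04×10⁻³
The maximum is for material H.

material H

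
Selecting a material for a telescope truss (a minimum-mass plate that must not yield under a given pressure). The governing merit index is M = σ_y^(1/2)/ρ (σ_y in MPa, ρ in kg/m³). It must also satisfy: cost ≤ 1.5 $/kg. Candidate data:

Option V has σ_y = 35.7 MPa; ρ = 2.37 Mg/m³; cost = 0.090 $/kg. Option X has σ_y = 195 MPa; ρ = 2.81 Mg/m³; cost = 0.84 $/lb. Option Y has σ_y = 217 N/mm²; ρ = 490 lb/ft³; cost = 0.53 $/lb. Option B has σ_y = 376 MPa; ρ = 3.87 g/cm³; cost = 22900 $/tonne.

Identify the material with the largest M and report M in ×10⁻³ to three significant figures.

option V, M = 2.52×10⁻³

Screen on constraints: cost ≤ 1.5 $/kg. Survivors: option V, option Y.
Convert each candidate to consistent units, then evaluate M:
  option V: σ_y = 35.70 MPa, ρ = 2370 kg/m³
  option Y: σ_y = 217.0 MPa, ρ = 7849 kg/m³
  option V: M = 2.52×10⁻³
  option Y: M = 1.88×10⁻³
The maximum is for option V.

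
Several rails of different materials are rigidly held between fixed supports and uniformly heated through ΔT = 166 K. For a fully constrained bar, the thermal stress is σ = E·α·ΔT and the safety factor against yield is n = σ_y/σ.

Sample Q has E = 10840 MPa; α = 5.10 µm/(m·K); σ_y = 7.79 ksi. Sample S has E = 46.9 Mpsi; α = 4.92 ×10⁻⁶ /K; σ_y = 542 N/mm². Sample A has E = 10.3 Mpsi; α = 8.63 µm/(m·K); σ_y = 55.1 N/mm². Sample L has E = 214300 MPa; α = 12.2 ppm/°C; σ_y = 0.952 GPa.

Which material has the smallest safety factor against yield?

With everything in SI (GPa, ×10⁻⁶/K, MPa):
  sample Q: E = 10.84, α = 5.10, σ_y = 53.71 → σ = 9.18 MPa, n = 5.85
  sample S: E = 323.4, α = 4.92, σ_y = 542.0 → σ = 264 MPa, n = 2.05
  sample A: E = 71.02, α = 8.63, σ_y = 55.10 → σ = 102 MPa, n = 0.542
  sample L: E = 214.3, α = 12.2, σ_y = 952.0 → σ = 434 MPa, n = 2.19
Smallest n: sample A with n = 0.542.

sample A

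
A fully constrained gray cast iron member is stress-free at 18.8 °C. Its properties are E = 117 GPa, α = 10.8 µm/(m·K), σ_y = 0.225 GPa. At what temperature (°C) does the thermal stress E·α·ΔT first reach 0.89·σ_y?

177 °C

σ_y = 0.225 GPa = 225.0 MPa.
E·α·ΔT = 200.2 MPa ⇒ ΔT = 200.2 / (117.0×10³ × 10.8×10⁻⁶) = 158.5 K.
T = 18.8 + 158.5 = 177.3 °C.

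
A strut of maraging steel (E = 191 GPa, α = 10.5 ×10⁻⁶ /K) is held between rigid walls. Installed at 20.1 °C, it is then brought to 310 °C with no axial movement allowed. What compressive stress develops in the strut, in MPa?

ΔT = 289.9 K. Constrained thermal stress σ = E·α·ΔT = 191.0×10³ MPa × 10.5×10⁻⁶ × 289.9 = 581 MPa (compressive).

581 MPa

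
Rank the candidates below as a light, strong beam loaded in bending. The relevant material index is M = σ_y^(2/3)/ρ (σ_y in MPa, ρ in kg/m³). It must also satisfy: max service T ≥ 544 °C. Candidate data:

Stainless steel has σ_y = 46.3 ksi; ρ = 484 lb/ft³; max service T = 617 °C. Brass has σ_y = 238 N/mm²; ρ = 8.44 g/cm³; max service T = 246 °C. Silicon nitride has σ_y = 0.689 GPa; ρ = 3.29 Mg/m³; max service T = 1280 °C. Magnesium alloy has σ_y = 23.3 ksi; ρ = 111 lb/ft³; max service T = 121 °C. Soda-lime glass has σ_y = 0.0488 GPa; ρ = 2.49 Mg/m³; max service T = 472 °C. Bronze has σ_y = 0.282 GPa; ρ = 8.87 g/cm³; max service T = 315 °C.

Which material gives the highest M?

silicon nitride

Screen on constraints: max service T ≥ 544 °C. Survivors: stainless steel, silicon nitride.
Normalizing units and computing the index:
  stainless steel: σ_y = 319.2 MPa, ρ = 7753 kg/m³
  silicon nitride: σ_y = 689.0 MPa, ρ = 3290 kg/m³
  silicon nitride: M = 23.7×10⁻³
  stainless steel: M = 6.02×10⁻³
Silicon nitride ranks first.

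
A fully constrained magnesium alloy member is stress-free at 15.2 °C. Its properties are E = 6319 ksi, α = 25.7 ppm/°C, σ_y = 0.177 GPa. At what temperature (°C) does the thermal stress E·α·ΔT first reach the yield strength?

173 °C

E = 6319 ksi = 43.57 GPa.
σ_y = 0.177 GPa = 177.0 MPa.
E·α·ΔT = 177.0 MPa ⇒ ΔT = 177.0 / (43.57×10³ × 25.7×10⁻⁶) = 158.1 K.
T = 15.2 + 158.1 = 173.3 °C.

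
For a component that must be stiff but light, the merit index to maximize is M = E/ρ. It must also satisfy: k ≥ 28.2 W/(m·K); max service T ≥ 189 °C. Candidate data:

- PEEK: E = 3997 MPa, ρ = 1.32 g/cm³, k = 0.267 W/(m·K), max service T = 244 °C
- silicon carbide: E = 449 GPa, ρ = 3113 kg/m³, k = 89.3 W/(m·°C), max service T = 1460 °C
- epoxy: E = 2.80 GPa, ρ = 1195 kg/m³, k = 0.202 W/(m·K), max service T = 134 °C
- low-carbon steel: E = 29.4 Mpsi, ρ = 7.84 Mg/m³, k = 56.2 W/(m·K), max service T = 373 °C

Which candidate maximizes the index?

Screen on constraints: k ≥ 28.2 W/(m·K); max service T ≥ 189 °C. Survivors: silicon carbide, low-carbon steel.
In SI units:
  silicon carbide: E = 449.0 GPa, ρ = 3113 kg/m³
  low-carbon steel: E = 202.7 GPa, ρ = 7840 kg/m³
  silicon carbide: M = 144 MN·m/kg
  low-carbon steel: M = 25.9 MN·m/kg
Silicon carbide has the largest M.

silicon carbide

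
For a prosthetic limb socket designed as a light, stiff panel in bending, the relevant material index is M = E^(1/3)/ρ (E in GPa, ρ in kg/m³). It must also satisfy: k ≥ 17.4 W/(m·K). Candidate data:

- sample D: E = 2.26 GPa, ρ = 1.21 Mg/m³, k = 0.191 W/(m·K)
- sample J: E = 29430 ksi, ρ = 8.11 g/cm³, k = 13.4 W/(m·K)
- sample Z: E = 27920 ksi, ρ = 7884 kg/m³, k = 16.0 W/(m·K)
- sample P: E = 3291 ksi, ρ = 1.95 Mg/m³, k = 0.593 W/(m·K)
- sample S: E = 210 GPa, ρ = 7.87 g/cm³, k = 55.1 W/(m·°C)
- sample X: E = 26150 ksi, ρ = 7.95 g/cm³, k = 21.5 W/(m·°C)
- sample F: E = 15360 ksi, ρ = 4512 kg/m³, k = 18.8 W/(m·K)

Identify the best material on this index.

sample F

Screen on constraints: k ≥ 17.4 W/(m·K). Survivors: sample S, sample X, sample F.
In SI units:
  sample S: E = 210.0 GPa, ρ = 7870 kg/m³
  sample X: E = 180.3 GPa, ρ = 7950 kg/m³
  sample F: E = 105.9 GPa, ρ = 4512 kg/m³
  sample F: M = 1.05×10⁻³
  sample S: M = 0.755×10⁻³
  sample X: M = 0.711×10⁻³
Sample F ranks first.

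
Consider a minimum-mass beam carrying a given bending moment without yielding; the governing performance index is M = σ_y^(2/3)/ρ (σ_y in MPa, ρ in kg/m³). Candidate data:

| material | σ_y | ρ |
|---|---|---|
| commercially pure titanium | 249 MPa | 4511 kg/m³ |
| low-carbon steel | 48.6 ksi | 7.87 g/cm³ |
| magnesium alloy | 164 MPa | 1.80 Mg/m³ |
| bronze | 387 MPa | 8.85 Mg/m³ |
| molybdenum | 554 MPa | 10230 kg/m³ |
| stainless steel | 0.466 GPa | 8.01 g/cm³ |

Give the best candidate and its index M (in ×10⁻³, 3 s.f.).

Putting every candidate on a common basis:
  commercially pure titanium: σ_y = 249.0 MPa, ρ = 4511 kg/m³
  low-carbon steel: σ_y = 335.1 MPa, ρ = 7870 kg/m³
  magnesium alloy: σ_y = 164.0 MPa, ρ = 1800 kg/m³
  bronze: σ_y = 387.0 MPa, ρ = 8850 kg/m³
  molybdenum: σ_y = 554.0 MPa, ρ = 10230 kg/m³
  stainless steel: σ_y = 466.0 MPa, ρ = 8010 kg/m³
  magnesium alloy: M = 16.6×10⁻³
  commercially pure titanium: M = 8.77×10⁻³
  stainless steel: M = 7.50×10⁻³
  molybdenum: M = 6.59×10⁻³
  low-carbon steel: M = 6.13×10⁻³
  bronze: M = 6.00×10⁻³
Magnesium alloy ranks first.

magnesium alloy, M = 16.6×10⁻³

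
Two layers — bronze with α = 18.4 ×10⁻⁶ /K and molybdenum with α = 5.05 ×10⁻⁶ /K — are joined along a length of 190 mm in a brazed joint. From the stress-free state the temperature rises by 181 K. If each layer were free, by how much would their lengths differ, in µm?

459 µm

Δα = |18.4 − 5.05|×10⁻⁶/K = 13.3×10⁻⁶/K.
ΔL_mismatch = Δα·L·ΔT = 13.3×10⁻⁶ × 190.0 mm × 181.0 K = 459 µm.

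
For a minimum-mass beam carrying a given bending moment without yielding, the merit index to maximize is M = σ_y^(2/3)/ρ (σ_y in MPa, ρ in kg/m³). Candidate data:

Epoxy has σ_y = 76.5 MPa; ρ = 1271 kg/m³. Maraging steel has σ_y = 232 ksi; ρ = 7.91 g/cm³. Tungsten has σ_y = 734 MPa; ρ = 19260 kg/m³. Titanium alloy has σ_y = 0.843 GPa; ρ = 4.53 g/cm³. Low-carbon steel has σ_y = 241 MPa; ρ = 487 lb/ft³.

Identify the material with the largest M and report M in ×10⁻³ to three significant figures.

titanium alloy, M = 19.7×10⁻³

Putting every candidate on a common basis:
  epoxy: σ_y = 76.50 MPa, ρ = 1271 kg/m³
  maraging steel: σ_y = 1600 MPa, ρ = 7910 kg/m³
  tungsten: σ_y = 734.0 MPa, ρ = 19260 kg/m³
  titanium alloy: σ_y = 843.0 MPa, ρ = 4530 kg/m³
  low-carbon steel: σ_y = 241.0 MPa, ρ = 7801 kg/m³
  titanium alloy: M = 19.7×10⁻³
  maraging steel: M = 17.3×10⁻³
  epoxy: M = 14.2×10⁻³
  low-carbon steel: M = 4.96×10⁻³
  tungsten: M = 4.22×10⁻³
The maximum is for titanium alloy.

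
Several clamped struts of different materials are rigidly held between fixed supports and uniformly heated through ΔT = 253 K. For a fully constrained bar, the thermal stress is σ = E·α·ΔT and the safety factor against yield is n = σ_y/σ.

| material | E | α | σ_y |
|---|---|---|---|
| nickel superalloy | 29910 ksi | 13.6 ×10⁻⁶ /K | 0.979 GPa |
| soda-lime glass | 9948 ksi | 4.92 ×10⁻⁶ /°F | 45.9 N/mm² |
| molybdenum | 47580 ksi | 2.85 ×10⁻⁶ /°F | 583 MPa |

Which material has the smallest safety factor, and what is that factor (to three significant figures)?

With everything in SI (GPa, ×10⁻⁶/K, MPa):
  nickel superalloy: E = 206.2, α = 13.6, σ_y = 979.0 → σ = 710 MPa, n = 1.38
  soda-lime glass: E = 68.59, α = 8.86, σ_y = 45.90 → σ = 154 MPa, n = 0.299
  molybdenum: E = 328.1, α = 5.13, σ_y = 583.0 → σ = 426 MPa, n = 1.37
Smallest n: soda-lime glass with n = 0.299.

soda-lime glass, n = 0.299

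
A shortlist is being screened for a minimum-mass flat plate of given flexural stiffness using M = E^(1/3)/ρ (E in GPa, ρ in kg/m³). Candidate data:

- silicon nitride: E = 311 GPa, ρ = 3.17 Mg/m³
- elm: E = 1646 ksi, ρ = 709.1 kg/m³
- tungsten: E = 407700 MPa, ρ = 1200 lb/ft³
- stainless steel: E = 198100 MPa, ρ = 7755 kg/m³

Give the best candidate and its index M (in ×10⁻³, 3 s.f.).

elm, M = 3.17×10⁻³

Convert each candidate to consistent units, then evaluate M:
  silicon nitride: E = 311.0 GPa, ρ = 3170 kg/m³
  elm: E = 11.35 GPa, ρ = 709.1 kg/m³
  tungsten: E = 407.7 GPa, ρ = 19220 kg/m³
  stainless steel: E = 198.1 GPa, ρ = 7755 kg/m³
  elm: M = 3.17×10⁻³
  silicon nitride: M = 2.14×10⁻³
  stainless steel: M = 0.752×10⁻³
  tungsten: M = 0.386×10⁻³
Elm has the largest M.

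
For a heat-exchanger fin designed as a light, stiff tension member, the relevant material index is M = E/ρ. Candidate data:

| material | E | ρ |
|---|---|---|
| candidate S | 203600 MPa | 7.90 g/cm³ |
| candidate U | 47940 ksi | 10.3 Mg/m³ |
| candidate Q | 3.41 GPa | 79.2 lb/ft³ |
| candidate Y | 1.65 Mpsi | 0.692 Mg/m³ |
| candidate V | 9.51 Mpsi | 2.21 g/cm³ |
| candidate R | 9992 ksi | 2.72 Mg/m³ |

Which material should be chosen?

candidate U

Putting every candidate on a common basis:
  candidate S: E = 203.6 GPa, ρ = 7900 kg/m³
  candidate U: E = 330.5 GPa, ρ = 10300 kg/m³
  candidate Q: E = 3.410 GPa, ρ = 1269 kg/m³
  candidate Y: E = 11.38 GPa, ρ = 692.0 kg/m³
  candidate V: E = 65.57 GPa, ρ = 2210 kg/m³
  candidate R: E = 68.89 GPa, ρ = 2720 kg/m³
  candidate U: M = 32.1 MN·m/kg
  candidate V: M = 29.7 MN·m/kg
  candidate S: M = 25.8 MN·m/kg
  candidate R: M = 25.3 MN·m/kg
  candidate Y: M = 16.4 MN·m/kg
  candidate Q: M = 2.69 MN·m/kg
Highest index: candidate U.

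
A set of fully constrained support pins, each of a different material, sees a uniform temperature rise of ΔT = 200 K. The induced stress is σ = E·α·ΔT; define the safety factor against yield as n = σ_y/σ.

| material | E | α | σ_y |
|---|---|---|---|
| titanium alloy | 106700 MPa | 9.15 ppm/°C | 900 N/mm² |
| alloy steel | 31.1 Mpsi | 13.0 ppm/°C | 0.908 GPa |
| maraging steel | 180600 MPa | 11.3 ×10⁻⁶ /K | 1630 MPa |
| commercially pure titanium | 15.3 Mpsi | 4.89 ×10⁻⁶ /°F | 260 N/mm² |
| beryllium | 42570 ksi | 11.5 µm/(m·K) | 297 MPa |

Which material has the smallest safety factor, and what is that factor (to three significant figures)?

beryllium, n = 0.440

Per material, after unit conversion:
  titanium alloy: E = 106.7, α = 9.15, σ_y = 900.0 → σ = 195 MPa, n = 4.61
  alloy steel: E = 214.4, α = 13.0, σ_y = 908.0 → σ = 558 MPa, n = 1.63
  maraging steel: E = 180.6, α = 11.3, σ_y = 1630 → σ = 408 MPa, n = 3.99
  commercially pure titanium: E = 105.5, α = 8.80, σ_y = 260.0 → σ = 186 MPa, n = 1.40
  beryllium: E = 293.5, α = 11.5, σ_y = 297.0 → σ = 675 MPa, n = 0.440
Beryllium has the lowest safety factor, n = 0.440.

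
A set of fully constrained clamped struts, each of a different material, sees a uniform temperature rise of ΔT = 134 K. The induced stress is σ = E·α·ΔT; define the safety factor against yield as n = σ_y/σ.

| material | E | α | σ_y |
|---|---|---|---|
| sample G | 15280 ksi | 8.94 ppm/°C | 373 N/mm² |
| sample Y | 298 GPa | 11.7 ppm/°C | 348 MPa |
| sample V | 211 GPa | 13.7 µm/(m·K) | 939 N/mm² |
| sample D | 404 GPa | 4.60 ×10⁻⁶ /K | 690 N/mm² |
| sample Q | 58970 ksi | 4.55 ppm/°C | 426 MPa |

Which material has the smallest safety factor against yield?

sample Y

Per material, after unit conversion:
  sample G: E = 105.4, α = 8.94, σ_y = 373.0 → σ = 126 MPa, n = 2.96
  sample Y: E = 298.0, α = 11.7, σ_y = 348.0 → σ = 467 MPa, n = 0.745
  sample V: E = 211.0, α = 13.7, σ_y = 939.0 → σ = 387 MPa, n = 2.42
  sample D: E = 404.0, α = 4.60, σ_y = 690.0 → σ = 249 MPa, n = 2.77
  sample Q: E = 406.6, α = 4.55, σ_y = 426.0 → σ = 248 MPa, n = 1.72
Sample Y has the lowest safety factor, n = 0.745.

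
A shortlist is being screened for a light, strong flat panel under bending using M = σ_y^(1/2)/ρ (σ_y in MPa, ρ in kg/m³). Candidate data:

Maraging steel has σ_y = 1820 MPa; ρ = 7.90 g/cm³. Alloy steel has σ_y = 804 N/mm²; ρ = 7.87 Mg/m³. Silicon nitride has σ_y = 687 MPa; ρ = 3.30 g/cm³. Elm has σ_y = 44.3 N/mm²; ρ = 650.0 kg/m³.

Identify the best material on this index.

elm

After converting to SI:
  maraging steel: σ_y = 1820 MPa, ρ = 7900 kg/m³
  alloy steel: σ_y = 804.0 MPa, ρ = 7870 kg/m³
  silicon nitride: σ_y = 687.0 MPa, ρ = 3300 kg/m³
  elm: σ_y = 44.30 MPa, ρ = 650.0 kg/m³
  elm: M = 10.2×10⁻³
  silicon nitride: M = 7.94×10⁻³
  maraging steel: M = 5.40×10⁻³
  alloy steel: M = 3.60×10⁻³
Elm ranks first.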